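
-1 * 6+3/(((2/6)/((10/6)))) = 9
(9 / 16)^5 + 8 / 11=9038147 / 11534336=0.78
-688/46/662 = -172/7613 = -0.02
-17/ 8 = -2.12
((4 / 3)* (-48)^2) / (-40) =-384 / 5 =-76.80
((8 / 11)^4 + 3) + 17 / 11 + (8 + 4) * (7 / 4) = 25.83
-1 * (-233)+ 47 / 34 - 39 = 195.38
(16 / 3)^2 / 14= 128 / 63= 2.03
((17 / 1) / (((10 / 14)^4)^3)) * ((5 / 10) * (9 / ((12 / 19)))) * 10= 13412207297769 / 195312500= 68670.50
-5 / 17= -0.29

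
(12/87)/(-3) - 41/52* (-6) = 10597/2262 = 4.68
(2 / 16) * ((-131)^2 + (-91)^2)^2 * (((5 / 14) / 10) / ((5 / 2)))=161823841 / 140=1155884.58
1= 1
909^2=826281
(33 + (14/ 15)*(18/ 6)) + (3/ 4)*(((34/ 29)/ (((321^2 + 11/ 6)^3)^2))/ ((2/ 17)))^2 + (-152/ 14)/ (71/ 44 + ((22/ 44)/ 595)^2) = 4792105874157912005650666328749665134148345413796995506901120477804899714099357007/ 164837865137857204189251359965536860078066157947812230629369397628384282974638065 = 29.07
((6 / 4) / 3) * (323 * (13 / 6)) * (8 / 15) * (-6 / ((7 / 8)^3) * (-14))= 17199104 / 735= 23400.14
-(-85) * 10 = 850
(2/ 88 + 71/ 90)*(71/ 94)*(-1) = -114097/ 186120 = -0.61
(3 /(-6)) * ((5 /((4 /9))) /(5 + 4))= -5 /8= -0.62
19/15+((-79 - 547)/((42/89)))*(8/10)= -22259/21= -1059.95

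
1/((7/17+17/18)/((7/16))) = 1071/3320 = 0.32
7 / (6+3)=7 / 9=0.78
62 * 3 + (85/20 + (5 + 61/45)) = 35389/180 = 196.61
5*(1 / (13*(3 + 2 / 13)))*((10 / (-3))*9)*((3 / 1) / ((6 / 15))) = -27.44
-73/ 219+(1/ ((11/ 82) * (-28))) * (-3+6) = -523/ 462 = -1.13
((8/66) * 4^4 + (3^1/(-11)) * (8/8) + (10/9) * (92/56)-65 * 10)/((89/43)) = -18398410/61677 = -298.30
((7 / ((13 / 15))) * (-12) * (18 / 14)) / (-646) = 810 / 4199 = 0.19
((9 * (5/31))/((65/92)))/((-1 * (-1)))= 828/403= 2.05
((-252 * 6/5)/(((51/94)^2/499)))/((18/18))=-740739552/1445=-512622.53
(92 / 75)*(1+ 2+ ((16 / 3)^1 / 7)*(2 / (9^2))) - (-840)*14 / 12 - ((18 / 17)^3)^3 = 2971397795073738928 / 3025769668820955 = 982.03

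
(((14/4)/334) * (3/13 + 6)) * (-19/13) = -0.10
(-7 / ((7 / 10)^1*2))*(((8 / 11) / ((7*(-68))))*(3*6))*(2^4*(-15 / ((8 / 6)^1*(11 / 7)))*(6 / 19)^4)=-0.16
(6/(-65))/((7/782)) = -4692/455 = -10.31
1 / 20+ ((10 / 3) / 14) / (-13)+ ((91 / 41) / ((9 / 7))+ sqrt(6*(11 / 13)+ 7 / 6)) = 1180619 / 671580+ sqrt(37986) / 78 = 4.26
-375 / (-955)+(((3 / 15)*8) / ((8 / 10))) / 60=2441 / 5730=0.43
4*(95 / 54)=190 / 27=7.04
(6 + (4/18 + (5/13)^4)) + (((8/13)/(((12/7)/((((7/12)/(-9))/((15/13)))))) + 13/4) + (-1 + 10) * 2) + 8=4924012117/138806460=35.47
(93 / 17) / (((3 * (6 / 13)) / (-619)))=-249457 / 102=-2445.66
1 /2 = 0.50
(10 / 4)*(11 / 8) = 55 / 16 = 3.44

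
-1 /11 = -0.09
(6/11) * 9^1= 54/11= 4.91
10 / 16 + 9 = 77 / 8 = 9.62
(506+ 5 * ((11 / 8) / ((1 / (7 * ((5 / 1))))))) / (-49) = -5973 / 392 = -15.24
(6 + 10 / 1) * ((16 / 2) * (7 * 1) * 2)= 1792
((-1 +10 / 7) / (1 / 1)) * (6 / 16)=9 / 56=0.16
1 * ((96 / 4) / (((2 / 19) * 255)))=76 / 85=0.89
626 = 626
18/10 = 9/5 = 1.80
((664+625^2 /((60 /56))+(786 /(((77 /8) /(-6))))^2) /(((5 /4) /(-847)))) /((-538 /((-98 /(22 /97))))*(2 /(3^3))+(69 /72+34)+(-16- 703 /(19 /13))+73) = 421096211903808 /399314161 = 1054548.66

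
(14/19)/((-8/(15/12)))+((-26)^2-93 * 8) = -68.12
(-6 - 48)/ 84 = -9/ 14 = -0.64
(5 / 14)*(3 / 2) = 15 / 28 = 0.54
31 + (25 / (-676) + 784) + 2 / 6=1653421 / 2028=815.30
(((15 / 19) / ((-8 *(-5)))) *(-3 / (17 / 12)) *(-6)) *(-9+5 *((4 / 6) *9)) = 1701 / 323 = 5.27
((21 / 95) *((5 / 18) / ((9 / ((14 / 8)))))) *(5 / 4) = 0.01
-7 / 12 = -0.58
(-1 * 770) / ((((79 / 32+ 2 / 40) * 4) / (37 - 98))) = 1878800 / 403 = 4662.03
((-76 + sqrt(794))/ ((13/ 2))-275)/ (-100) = 3727/ 1300-sqrt(794)/ 650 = 2.82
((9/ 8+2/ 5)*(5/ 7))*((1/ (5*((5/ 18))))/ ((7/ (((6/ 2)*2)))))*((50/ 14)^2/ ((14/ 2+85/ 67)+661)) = 919575/ 71775494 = 0.01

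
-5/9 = -0.56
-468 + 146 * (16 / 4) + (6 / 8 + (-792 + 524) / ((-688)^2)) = 116.75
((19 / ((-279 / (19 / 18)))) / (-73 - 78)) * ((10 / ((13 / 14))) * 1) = 25270 / 4929093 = 0.01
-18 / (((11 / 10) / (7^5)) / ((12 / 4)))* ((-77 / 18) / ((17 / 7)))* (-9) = -222356610 / 17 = -13079800.59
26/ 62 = 13/ 31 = 0.42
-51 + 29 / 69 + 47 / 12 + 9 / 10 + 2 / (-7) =-148277 / 3220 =-46.05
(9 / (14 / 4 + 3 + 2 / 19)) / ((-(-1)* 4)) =171 / 502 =0.34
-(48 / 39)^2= -256 / 169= -1.51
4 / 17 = 0.24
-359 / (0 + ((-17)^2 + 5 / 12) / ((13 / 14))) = -28002 / 24311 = -1.15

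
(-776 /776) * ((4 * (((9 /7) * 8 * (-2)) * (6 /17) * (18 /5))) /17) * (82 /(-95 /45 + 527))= 11477376 /11945815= 0.96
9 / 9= 1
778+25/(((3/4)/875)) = 89834/3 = 29944.67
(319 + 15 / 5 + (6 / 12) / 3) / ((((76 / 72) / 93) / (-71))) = -38290797 / 19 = -2015305.11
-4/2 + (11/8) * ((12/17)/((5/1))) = -307/170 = -1.81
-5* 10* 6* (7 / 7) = -300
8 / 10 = 4 / 5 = 0.80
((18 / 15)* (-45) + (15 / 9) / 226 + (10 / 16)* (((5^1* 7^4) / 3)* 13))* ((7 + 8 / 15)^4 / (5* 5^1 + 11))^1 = 127018651450409 / 43740000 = 2903947.22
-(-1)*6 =6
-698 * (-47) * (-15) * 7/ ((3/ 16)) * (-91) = 1671793760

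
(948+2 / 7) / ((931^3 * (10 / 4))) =13276 / 28243407185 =0.00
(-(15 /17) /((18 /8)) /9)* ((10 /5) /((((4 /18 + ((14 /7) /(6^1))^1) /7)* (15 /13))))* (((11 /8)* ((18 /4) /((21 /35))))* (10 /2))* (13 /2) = -65065 /204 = -318.95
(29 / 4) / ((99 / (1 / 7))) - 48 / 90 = -7247 / 13860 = -0.52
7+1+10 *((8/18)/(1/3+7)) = 284/33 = 8.61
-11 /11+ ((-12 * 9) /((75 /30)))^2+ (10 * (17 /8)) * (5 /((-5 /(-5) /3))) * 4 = 78506 /25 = 3140.24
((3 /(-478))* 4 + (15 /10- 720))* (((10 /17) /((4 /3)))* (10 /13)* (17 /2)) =-25759125 /12428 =-2072.67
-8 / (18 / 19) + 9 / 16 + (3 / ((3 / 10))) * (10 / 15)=-175 / 144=-1.22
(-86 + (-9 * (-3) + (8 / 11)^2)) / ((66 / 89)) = -78.85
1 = 1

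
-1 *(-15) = 15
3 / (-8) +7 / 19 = -1 / 152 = -0.01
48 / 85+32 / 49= 5072 / 4165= 1.22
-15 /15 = -1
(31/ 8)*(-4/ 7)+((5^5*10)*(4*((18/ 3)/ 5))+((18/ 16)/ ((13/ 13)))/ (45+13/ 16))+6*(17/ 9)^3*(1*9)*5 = 151817.44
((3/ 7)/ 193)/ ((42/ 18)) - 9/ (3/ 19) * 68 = -36655323/ 9457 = -3876.00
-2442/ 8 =-1221/ 4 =-305.25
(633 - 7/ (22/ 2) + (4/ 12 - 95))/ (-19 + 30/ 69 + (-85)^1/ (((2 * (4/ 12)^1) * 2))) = -6.53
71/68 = 1.04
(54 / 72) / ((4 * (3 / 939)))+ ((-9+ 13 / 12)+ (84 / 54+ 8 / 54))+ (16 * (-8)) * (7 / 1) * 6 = -2299763 / 432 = -5323.53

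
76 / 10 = 38 / 5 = 7.60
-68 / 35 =-1.94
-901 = -901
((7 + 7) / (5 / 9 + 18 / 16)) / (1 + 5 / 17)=8568 / 1331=6.44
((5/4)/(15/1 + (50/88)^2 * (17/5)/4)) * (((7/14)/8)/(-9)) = -121/212913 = -0.00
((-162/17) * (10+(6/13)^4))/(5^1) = -46478772/2427685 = -19.15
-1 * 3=-3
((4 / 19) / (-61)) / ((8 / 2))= -1 / 1159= -0.00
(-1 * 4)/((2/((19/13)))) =-38/13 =-2.92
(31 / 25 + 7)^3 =8741816 / 15625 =559.48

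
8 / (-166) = -4 / 83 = -0.05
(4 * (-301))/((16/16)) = -1204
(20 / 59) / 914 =10 / 26963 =0.00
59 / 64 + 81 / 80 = 619 / 320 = 1.93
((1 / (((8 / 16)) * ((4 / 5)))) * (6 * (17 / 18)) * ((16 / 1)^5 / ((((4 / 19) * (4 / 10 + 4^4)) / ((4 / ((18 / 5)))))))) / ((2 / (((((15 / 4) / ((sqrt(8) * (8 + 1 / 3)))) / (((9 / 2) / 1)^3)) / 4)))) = 66150400 * sqrt(2) / 1401867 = 66.73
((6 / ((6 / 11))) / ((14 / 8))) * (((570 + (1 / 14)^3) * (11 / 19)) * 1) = 189253801 / 91238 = 2074.29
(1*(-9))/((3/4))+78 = 66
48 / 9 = 16 / 3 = 5.33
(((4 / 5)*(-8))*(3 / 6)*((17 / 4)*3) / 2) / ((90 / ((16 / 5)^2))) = -4352 / 1875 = -2.32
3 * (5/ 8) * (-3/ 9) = -5/ 8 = -0.62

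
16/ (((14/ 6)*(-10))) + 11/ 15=1/ 21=0.05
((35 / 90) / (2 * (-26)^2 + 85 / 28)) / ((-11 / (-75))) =2450 / 1252053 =0.00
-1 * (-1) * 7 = 7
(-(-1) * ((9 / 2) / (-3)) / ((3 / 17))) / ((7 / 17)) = -289 / 14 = -20.64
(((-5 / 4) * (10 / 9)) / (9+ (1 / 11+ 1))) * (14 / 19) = -1925 / 18981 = -0.10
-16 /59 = -0.27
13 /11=1.18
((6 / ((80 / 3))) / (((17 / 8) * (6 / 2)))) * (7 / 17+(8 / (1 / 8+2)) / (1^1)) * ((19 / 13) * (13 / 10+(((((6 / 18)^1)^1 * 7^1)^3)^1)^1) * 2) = 5100569 / 845325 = 6.03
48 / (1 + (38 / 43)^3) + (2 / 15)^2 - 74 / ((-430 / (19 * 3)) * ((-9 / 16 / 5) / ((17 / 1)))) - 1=-1454.88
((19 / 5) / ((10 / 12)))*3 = 342 / 25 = 13.68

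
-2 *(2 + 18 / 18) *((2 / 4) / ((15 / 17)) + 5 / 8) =-143 / 20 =-7.15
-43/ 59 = -0.73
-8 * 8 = -64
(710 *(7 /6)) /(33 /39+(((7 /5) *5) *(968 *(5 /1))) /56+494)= 32305 /42894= 0.75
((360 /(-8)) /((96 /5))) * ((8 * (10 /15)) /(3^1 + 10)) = -25 /26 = -0.96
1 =1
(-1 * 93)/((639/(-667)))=20677/213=97.08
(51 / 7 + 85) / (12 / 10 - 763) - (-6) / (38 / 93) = 7377607 / 506597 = 14.56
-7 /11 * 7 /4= -49 /44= -1.11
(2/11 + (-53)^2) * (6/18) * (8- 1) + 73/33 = 216380/33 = 6556.97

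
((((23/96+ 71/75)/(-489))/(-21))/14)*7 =949/16430400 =0.00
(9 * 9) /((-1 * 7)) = -81 /7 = -11.57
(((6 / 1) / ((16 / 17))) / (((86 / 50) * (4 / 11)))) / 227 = 14025 / 312352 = 0.04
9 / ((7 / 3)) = 27 / 7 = 3.86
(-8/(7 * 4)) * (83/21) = -166/147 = -1.13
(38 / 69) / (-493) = -38 / 34017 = -0.00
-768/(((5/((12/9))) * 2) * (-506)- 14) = 768/3809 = 0.20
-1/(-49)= 1/49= 0.02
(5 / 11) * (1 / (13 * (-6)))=-5 / 858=-0.01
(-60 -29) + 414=325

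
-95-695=-790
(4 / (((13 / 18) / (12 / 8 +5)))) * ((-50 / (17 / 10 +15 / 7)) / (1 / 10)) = -4684.01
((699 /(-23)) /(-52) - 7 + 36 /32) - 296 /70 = -796941 /83720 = -9.52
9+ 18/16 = 81/8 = 10.12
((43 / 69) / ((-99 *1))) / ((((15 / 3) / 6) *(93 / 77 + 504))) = -602 / 40262535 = -0.00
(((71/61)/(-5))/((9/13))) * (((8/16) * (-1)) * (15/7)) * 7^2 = 6461/366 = 17.65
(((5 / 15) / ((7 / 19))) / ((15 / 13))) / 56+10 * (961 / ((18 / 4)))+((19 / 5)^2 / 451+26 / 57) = 179378009963 / 83976200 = 2136.06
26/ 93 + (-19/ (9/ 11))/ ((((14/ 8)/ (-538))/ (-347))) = -4838153830/ 1953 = -2477293.31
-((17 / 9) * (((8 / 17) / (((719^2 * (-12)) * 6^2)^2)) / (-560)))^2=-1 / 987295617496515535153211938590484070400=-0.00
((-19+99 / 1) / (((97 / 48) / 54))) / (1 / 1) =207360 / 97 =2137.73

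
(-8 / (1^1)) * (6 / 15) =-16 / 5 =-3.20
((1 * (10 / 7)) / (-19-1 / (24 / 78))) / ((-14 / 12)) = 240 / 4361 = 0.06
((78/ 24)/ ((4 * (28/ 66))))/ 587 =429/ 131488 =0.00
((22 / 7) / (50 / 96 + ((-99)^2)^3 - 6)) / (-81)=-0.00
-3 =-3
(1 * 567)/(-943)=-0.60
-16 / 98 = -8 / 49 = -0.16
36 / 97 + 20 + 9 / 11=22609 / 1067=21.19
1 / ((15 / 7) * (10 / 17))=119 / 150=0.79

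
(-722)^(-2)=1/ 521284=0.00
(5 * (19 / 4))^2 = 9025 / 16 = 564.06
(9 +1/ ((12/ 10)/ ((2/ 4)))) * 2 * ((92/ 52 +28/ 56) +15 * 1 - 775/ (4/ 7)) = -2622617/ 104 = -25217.47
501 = 501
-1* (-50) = 50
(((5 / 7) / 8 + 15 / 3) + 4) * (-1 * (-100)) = 12725 / 14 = 908.93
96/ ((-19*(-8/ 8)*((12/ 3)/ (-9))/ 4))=-864/ 19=-45.47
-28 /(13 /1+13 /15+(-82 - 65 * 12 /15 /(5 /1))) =210 /589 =0.36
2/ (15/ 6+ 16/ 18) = 36/ 61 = 0.59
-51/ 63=-17/ 21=-0.81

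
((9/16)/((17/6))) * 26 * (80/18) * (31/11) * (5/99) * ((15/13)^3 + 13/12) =53522275/6257394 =8.55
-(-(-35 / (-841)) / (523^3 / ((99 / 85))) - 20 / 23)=40905337437919 / 47041138035277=0.87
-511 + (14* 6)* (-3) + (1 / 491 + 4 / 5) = -1871196 / 2455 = -762.20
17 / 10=1.70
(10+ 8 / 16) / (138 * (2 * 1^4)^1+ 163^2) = 3 / 7670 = 0.00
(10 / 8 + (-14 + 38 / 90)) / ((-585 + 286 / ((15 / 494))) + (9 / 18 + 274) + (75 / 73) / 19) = -3077753 / 2274024966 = -0.00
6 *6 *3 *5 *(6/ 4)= 810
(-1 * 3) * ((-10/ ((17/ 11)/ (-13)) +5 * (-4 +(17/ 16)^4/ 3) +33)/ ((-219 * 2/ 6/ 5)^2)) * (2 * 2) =-8292477325/ 1484275712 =-5.59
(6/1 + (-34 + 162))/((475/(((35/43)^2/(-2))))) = -3283/35131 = -0.09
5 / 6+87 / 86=238 / 129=1.84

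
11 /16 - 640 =-10229 /16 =-639.31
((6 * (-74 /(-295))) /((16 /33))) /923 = 3663 /1089140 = 0.00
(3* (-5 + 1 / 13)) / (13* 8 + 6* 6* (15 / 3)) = -48 / 923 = -0.05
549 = 549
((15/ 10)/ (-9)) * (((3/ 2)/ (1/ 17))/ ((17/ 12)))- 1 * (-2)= -1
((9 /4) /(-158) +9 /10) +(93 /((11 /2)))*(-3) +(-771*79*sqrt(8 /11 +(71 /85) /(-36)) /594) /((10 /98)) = -994847*sqrt(22158565) /5553900 - 1732491 /34760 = -893.04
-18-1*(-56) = 38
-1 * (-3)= 3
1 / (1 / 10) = 10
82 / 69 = 1.19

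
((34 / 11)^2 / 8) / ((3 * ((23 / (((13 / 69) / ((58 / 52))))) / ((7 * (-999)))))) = -20.44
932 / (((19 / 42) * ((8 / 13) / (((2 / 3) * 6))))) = 254436 / 19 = 13391.37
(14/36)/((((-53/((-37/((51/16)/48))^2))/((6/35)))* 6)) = -44859392/689265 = -65.08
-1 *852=-852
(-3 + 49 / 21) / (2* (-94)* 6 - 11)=0.00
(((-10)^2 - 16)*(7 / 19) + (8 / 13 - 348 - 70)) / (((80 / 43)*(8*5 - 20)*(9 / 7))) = -574609 / 71136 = -8.08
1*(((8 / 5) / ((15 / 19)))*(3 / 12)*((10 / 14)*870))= 2204 / 7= 314.86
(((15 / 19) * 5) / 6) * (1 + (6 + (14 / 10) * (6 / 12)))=385 / 76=5.07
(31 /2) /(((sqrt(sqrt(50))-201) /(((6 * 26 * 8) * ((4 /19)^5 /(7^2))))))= -31 /(2 * (-121328851 * 2^(1 /4) * sqrt(5) /1277952 + 8129033017 /425984))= -0.00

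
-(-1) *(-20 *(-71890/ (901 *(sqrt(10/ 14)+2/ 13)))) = -261679600/ 736117+242988200 *sqrt(35)/ 736117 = 1597.38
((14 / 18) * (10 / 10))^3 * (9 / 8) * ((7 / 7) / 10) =343 / 6480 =0.05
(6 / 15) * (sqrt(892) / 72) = sqrt(223) / 90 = 0.17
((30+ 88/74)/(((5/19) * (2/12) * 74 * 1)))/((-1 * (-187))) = 65778/1280015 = 0.05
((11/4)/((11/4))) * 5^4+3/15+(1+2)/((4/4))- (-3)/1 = 3156/5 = 631.20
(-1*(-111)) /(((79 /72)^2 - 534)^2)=2982998016 /7628726860225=0.00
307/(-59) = -5.20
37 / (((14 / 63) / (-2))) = -333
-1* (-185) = 185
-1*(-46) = 46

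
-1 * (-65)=65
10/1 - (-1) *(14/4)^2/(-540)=21551/2160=9.98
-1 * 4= -4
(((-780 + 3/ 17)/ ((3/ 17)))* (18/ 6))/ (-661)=13257/ 661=20.06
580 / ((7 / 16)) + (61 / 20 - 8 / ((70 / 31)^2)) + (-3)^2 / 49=6504157 / 4900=1327.38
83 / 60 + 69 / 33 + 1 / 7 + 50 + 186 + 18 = 1190191 / 4620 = 257.62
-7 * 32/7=-32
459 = 459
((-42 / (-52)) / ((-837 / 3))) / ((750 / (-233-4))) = 553 / 604500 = 0.00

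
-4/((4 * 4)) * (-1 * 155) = 155/4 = 38.75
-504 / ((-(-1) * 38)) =-252 / 19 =-13.26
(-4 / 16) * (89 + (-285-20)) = 54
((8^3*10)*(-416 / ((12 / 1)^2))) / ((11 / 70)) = -9318400 / 99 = -94125.25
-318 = -318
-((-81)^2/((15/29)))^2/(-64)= 4022476929/1600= 2514048.08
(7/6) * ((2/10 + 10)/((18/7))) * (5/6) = 833/216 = 3.86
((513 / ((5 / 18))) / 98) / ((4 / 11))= 50787 / 980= 51.82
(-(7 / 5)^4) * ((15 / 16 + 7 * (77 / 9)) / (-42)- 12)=5579581 / 108000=51.66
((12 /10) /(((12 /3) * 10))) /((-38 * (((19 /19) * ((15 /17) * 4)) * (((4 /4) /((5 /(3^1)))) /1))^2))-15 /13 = -24627757 /21340800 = -1.15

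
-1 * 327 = -327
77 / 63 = 11 / 9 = 1.22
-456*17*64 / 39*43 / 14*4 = -14222336 / 91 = -156289.41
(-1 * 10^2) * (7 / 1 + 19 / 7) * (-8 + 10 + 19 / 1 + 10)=-210800 / 7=-30114.29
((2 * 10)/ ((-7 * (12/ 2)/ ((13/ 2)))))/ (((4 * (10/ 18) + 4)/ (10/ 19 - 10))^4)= -582924346875/ 35044880752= -16.63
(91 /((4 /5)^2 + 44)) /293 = 2275 /326988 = 0.01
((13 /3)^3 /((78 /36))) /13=26 /9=2.89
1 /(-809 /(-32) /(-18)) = -576 /809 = -0.71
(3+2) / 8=5 / 8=0.62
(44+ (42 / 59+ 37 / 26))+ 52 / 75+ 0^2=5387593 / 115050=46.83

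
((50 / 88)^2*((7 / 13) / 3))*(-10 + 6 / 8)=-161875 / 302016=-0.54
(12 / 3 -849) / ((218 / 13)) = -10985 / 218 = -50.39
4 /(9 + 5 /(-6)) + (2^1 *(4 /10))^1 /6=458 /735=0.62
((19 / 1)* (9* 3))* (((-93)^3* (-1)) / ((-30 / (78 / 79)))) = -5364256833 / 395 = -13580397.05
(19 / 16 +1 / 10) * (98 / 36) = 5047 / 1440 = 3.50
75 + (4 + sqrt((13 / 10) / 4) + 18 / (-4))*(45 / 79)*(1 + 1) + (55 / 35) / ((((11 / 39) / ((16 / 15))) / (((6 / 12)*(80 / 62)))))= 9*sqrt(130) / 158 + 1341688 / 17143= 78.91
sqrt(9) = 3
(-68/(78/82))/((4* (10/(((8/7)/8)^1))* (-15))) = 697/40950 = 0.02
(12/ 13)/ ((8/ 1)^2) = 3/ 208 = 0.01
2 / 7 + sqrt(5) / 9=0.53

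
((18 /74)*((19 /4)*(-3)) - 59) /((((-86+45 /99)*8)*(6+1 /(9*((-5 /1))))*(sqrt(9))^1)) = 1525425 /299704736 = 0.01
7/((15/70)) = 98/3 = 32.67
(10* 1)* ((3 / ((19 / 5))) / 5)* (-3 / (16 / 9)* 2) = -405 / 76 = -5.33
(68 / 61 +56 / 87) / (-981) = -9332 / 5206167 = -0.00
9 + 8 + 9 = 26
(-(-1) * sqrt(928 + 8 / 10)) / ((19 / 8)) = 48 * sqrt(645) / 95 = 12.83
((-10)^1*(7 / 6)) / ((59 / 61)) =-2135 / 177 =-12.06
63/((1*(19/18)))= 1134/19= 59.68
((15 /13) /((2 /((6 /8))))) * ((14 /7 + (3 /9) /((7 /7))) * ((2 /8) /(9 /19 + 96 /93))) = 61845 /368992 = 0.17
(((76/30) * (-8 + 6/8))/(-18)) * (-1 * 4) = -551/135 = -4.08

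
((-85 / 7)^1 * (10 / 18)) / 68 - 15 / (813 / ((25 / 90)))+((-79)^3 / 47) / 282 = -1875836341 / 50285676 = -37.30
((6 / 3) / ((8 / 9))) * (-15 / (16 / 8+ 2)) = -135 / 16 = -8.44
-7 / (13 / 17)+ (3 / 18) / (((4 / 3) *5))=-4747 / 520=-9.13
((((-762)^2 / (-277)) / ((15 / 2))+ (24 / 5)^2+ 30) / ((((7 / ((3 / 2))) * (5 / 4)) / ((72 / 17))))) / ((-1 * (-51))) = -225817632 / 70046375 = -3.22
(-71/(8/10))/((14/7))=-355/8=-44.38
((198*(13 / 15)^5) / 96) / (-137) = -4084223 / 554850000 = -0.01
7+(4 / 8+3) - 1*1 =19 / 2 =9.50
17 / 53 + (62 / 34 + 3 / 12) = 2.39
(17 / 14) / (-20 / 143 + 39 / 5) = 12155 / 76678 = 0.16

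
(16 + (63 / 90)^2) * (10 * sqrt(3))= 1649 * sqrt(3) / 10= 285.62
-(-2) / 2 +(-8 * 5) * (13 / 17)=-29.59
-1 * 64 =-64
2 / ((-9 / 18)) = -4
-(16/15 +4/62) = -526/465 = -1.13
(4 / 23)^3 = 64 / 12167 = 0.01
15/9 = 5/3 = 1.67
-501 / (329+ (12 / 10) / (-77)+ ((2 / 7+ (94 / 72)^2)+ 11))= -249978960 / 170631649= -1.47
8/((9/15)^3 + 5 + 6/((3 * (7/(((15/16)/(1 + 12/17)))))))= 1624000/1090723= 1.49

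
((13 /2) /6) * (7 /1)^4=31213 /12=2601.08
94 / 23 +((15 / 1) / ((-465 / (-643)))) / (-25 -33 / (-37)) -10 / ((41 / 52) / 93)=-30672630665 / 26075836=-1176.29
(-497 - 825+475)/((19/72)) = -60984/19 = -3209.68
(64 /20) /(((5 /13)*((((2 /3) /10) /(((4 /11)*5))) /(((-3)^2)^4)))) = 16376256 /11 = 1488750.55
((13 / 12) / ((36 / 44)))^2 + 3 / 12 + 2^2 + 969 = 11372437 / 11664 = 975.00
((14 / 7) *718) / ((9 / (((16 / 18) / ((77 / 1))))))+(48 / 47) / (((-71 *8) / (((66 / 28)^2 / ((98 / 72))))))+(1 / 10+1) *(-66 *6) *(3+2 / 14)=-1367.19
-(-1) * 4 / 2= 2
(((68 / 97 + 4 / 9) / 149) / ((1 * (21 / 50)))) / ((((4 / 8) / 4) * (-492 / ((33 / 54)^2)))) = -3025000 / 27215100171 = -0.00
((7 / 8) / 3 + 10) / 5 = 247 / 120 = 2.06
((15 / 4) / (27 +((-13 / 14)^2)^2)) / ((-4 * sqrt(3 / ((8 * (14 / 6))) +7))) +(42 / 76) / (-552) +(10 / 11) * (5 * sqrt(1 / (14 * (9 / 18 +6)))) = -72030 * sqrt(5614) / 427382993-7 / 6992 +50 * sqrt(91) / 1001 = 0.46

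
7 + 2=9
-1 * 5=-5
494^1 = 494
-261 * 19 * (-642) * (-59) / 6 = -31306167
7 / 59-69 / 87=-0.67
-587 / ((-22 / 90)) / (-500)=-5283 / 1100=-4.80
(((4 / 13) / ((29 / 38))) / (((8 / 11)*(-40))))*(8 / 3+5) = -4807 / 45240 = -0.11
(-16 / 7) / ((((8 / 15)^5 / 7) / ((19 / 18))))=-1603125 / 4096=-391.39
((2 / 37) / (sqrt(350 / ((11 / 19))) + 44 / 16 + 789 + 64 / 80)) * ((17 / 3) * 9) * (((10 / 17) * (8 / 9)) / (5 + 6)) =50723200 / 306486119421-320000 * sqrt(2926) / 3371347313631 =0.00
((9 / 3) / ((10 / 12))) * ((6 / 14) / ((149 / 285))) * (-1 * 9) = -27702 / 1043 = -26.56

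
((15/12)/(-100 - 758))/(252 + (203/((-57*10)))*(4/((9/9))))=-475/81697616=-0.00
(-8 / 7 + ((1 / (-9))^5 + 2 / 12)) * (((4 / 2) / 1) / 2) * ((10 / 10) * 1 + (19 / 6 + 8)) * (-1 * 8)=117824482 / 1240029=95.02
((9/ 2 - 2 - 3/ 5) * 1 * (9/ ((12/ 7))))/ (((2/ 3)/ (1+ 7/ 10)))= 20349/ 800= 25.44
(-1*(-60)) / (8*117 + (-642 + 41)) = 12 / 67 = 0.18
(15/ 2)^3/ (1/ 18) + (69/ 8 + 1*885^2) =6326619/ 8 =790827.38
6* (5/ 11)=30/ 11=2.73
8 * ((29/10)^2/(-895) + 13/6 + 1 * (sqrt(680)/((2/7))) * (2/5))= 1158454/67125 + 112 * sqrt(170)/5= 309.32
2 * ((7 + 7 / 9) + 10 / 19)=2840 / 171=16.61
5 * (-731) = -3655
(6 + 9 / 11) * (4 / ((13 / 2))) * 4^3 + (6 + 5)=39973 / 143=279.53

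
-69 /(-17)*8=552 /17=32.47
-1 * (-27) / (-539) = -27 / 539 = -0.05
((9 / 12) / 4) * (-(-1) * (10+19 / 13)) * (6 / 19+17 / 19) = 10281 / 3952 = 2.60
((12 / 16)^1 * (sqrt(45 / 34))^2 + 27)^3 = 55175798943 / 2515456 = 21934.71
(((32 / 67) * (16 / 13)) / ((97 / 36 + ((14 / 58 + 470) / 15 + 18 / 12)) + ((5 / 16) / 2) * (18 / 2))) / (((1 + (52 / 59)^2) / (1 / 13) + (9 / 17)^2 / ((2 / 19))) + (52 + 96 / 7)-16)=0.00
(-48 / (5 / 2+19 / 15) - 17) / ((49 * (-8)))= 3361 / 44296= 0.08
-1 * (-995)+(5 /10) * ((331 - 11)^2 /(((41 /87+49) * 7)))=2151985 /1883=1142.85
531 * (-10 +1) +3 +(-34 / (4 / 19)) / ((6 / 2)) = -28979 / 6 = -4829.83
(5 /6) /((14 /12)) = 5 /7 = 0.71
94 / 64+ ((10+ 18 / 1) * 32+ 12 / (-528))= 315901 / 352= 897.45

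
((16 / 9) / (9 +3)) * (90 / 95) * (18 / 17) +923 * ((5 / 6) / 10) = 298705 / 3876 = 77.07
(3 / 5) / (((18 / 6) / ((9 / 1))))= 9 / 5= 1.80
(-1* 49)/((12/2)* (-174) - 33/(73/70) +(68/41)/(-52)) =1906541/41853467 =0.05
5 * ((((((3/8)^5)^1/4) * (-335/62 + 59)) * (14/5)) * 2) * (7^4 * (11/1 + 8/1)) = 257857884837/2031616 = 126922.55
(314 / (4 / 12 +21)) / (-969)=-157 / 10336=-0.02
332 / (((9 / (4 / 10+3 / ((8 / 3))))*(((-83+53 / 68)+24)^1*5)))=-172142 / 890775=-0.19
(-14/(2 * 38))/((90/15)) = -7/228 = -0.03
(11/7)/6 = 11/42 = 0.26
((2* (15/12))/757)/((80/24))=3/3028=0.00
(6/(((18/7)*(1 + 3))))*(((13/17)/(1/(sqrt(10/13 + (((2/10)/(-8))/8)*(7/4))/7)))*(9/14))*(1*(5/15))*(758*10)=379*sqrt(826085)/3808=90.46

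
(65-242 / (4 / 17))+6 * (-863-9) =-12391 / 2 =-6195.50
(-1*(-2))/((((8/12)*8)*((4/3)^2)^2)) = 243/2048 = 0.12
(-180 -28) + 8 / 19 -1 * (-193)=-14.58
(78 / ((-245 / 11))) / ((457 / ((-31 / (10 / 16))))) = 212784 / 559825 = 0.38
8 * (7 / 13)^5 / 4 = 0.09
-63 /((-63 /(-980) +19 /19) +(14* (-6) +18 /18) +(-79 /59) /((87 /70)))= 45273060 /59654843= 0.76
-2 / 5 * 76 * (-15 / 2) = 228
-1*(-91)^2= -8281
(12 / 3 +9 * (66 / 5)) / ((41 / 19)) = 11666 / 205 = 56.91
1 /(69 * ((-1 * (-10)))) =0.00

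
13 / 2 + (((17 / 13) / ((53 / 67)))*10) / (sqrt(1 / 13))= 13 / 2 + 11390*sqrt(13) / 689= 66.10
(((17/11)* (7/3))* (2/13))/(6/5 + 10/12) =2380/8723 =0.27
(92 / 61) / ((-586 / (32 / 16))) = -92 / 17873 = -0.01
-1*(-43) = 43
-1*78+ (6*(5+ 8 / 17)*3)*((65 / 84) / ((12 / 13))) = 4329 / 952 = 4.55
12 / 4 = 3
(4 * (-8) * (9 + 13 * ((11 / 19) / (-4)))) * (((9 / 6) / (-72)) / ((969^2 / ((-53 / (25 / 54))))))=-28673 / 49556275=-0.00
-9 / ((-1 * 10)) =9 / 10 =0.90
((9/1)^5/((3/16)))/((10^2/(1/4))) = 19683/25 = 787.32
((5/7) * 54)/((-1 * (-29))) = 270/203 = 1.33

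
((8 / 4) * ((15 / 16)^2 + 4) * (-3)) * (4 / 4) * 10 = -18735 / 64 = -292.73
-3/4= -0.75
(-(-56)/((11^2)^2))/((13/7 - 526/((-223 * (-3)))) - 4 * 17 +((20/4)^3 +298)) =0.00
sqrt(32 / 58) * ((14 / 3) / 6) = 28 * sqrt(29) / 261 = 0.58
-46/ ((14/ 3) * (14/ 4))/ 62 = -69/ 1519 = -0.05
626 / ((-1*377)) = -626 / 377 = -1.66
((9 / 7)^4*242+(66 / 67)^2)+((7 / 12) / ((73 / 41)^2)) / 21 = 1369385697885265 / 2067711706116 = 662.27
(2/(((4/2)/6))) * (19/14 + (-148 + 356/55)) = -323793/385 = -841.02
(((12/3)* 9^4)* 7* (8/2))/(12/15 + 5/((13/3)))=47764080/127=376095.12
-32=-32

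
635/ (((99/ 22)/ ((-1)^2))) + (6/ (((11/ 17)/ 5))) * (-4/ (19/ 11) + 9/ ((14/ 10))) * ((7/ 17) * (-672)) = -98982250/ 1881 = -52622.14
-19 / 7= -2.71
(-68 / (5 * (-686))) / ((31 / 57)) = 1938 / 53165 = 0.04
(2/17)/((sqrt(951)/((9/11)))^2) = 54/652069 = 0.00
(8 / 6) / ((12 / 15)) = 5 / 3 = 1.67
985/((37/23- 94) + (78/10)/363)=-10.66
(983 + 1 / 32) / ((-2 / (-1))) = 31457 / 64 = 491.52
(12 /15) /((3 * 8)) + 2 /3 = 7 /10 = 0.70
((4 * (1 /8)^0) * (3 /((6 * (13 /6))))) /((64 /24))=9 /26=0.35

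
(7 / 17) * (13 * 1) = 91 / 17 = 5.35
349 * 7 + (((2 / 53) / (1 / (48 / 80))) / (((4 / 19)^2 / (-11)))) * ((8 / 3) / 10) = 6469979 / 2650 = 2441.50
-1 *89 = -89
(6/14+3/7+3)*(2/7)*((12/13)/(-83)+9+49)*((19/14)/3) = 10699470/370097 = 28.91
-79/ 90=-0.88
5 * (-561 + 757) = 980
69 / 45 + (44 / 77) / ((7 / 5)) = 1427 / 735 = 1.94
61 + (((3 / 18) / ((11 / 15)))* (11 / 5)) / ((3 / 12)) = 63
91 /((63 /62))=806 /9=89.56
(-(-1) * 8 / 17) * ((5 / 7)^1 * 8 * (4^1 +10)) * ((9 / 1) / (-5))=-1152 / 17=-67.76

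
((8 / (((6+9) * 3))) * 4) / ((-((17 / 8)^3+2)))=-16384 / 267165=-0.06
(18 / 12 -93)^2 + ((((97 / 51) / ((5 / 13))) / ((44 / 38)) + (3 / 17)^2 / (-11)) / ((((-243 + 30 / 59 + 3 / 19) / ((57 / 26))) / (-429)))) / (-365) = 145400499584503 / 17367050400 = 8372.20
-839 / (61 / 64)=-53696 / 61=-880.26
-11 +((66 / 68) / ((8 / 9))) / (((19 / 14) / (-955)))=-2013869 / 2584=-779.36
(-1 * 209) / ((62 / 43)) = -144.95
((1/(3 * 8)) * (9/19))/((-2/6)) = -9/152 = -0.06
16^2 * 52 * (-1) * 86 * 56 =-64110592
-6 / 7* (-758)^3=2613117072 / 7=373302438.86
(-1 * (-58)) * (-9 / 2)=-261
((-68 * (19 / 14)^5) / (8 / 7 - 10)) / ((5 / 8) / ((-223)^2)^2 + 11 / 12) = 312289680278619609 / 8098898994464054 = 38.56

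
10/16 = 0.62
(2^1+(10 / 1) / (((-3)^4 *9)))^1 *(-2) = -2936 / 729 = -4.03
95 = 95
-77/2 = -38.50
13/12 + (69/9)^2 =2155/36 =59.86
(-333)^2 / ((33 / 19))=702297 / 11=63845.18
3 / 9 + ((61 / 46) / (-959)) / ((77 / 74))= 1691618 / 5095167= 0.33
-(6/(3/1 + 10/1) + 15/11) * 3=-783/143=-5.48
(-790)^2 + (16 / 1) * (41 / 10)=3120828 / 5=624165.60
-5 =-5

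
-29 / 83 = -0.35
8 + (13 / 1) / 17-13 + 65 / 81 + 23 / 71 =-303946 / 97767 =-3.11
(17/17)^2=1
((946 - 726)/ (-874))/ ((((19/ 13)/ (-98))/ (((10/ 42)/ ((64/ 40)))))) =125125/ 49818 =2.51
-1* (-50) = 50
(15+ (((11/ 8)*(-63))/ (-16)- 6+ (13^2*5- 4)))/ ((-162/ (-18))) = 109493/ 1152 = 95.05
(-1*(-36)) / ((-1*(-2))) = 18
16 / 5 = 3.20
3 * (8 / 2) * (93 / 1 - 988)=-10740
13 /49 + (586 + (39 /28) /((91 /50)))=57529 /98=587.03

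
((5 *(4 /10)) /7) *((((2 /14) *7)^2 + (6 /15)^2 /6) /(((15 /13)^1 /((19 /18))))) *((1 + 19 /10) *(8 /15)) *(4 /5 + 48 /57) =862576 /1265625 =0.68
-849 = -849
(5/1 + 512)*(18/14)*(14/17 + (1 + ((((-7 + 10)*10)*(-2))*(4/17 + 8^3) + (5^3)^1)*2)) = -4842279387/119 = -40691423.42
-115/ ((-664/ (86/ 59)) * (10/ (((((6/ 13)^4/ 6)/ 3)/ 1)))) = 8901/ 139863217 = 0.00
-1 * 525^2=-275625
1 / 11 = 0.09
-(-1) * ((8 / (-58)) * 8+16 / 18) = -56 / 261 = -0.21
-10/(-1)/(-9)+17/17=-1/9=-0.11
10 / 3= 3.33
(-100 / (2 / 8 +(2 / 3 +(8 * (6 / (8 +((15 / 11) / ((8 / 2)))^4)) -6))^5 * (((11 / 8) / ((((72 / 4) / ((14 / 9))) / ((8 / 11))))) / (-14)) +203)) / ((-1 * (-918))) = -712777716634027516314524542356224031227880 / 1329920683346921600449936769625446593969333483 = -0.00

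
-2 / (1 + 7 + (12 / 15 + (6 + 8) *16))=-5 / 582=-0.01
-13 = -13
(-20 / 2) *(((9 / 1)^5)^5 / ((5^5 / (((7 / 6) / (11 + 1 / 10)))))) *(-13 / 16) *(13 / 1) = 94363702159940179168356063 / 37000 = 2550370328647031869415.03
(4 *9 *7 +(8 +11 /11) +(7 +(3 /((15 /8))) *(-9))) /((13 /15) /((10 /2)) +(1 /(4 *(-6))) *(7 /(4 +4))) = 405760 /219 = 1852.79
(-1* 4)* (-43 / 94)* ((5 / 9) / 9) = 430 / 3807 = 0.11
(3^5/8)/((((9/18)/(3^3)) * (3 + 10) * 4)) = 6561/208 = 31.54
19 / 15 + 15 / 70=311 / 210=1.48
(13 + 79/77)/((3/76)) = 27360/77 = 355.32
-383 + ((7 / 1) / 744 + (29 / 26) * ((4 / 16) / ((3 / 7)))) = -154083 / 403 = -382.34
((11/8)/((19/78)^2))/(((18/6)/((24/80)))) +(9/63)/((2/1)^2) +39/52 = 156827/50540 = 3.10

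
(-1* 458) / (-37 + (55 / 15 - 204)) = 687 / 356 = 1.93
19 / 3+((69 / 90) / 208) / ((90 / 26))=136823 / 21600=6.33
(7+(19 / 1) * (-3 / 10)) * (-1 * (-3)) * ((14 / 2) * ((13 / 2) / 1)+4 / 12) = 715 / 4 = 178.75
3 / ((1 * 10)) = 0.30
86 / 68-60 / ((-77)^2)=1.25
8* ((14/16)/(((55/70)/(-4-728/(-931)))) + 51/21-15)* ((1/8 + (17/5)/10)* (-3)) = 1318833/7315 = 180.29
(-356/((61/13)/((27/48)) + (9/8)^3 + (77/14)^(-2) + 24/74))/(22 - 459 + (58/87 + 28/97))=27783432787968/344492695264865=0.08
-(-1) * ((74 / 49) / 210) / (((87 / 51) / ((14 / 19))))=1258 / 404985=0.00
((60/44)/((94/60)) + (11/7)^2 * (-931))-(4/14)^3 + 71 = -394943254/177331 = -2227.15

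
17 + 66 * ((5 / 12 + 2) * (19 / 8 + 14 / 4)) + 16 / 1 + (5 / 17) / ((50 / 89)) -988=-23683 / 1360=-17.41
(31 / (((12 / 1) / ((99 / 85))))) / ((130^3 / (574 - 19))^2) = 12604383 / 65644602400000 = 0.00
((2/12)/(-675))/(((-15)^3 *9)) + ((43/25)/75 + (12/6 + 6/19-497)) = -1156199627861/2337356250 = -494.66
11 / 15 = 0.73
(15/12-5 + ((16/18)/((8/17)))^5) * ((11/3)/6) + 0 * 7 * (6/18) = 12.40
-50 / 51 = -0.98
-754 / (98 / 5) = -1885 / 49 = -38.47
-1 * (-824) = 824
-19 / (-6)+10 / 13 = 307 / 78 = 3.94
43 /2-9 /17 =713 /34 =20.97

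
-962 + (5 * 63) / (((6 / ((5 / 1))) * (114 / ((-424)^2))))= 7846922 / 19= 412995.89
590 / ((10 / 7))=413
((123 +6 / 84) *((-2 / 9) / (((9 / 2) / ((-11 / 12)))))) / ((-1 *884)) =-18953 / 3007368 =-0.01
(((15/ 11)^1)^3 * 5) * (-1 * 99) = -151875/ 121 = -1255.17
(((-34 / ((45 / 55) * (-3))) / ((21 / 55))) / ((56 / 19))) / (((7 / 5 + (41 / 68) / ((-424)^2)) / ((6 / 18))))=2986128798400 / 1018924628967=2.93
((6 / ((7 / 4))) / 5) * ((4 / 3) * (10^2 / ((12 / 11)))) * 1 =1760 / 21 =83.81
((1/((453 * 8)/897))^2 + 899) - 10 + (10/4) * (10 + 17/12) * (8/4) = 4142024251/4377792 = 946.14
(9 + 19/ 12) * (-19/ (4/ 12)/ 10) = -2413/ 40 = -60.32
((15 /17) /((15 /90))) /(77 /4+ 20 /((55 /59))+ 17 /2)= 792 /7361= 0.11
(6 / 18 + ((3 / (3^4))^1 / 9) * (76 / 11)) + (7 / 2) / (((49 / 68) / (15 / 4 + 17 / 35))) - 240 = -286924457 / 1309770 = -219.06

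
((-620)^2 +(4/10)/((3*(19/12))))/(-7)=-36518008/665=-54914.30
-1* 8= -8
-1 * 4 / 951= -4 / 951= -0.00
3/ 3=1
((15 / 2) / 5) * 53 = 159 / 2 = 79.50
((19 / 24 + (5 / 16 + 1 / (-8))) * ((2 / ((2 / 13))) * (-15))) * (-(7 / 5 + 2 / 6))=330.96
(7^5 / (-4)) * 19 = -319333 / 4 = -79833.25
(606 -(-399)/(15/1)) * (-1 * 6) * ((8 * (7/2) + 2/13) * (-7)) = 48621636/65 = 748025.17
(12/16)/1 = 3/4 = 0.75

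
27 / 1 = 27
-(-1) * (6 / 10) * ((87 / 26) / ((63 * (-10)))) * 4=-0.01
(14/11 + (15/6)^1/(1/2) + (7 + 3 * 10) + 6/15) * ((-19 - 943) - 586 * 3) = -1306688/11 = -118789.82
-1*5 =-5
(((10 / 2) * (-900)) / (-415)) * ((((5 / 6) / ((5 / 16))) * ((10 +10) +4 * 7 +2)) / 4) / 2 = 15000 / 83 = 180.72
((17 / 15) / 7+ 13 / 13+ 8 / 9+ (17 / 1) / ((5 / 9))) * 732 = 501908 / 21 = 23900.38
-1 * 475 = -475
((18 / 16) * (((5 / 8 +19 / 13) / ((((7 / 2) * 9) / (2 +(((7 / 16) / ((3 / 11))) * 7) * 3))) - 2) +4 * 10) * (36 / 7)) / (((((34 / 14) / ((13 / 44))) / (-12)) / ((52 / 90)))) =-2357511 / 11968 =-196.98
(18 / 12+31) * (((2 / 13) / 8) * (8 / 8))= 5 / 8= 0.62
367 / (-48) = -367 / 48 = -7.65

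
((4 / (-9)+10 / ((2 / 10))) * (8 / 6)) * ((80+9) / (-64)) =-19847 / 216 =-91.88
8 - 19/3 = 5/3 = 1.67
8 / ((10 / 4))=16 / 5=3.20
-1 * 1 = -1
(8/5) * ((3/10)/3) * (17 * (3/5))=204/125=1.63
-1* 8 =-8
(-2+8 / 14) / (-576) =5 / 2016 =0.00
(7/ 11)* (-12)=-84/ 11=-7.64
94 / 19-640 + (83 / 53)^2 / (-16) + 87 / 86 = -23287137169 / 36719248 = -634.19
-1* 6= -6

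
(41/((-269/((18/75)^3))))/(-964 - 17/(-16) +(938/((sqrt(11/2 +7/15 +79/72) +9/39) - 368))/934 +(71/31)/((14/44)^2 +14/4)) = 11430341489800437106522111874589312/5220430364634433970973972732751821828125 - 1470020574994480704319488 * sqrt(25430)/5220430364634433970973972732751821828125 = 0.00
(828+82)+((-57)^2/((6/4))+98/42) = 9235/3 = 3078.33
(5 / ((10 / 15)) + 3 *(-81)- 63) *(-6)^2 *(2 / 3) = -7164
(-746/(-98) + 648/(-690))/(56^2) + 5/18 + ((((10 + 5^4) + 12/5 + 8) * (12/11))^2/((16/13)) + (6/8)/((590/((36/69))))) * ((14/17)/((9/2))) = 7113698515894878917/96509216865600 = 73710.04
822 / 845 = 0.97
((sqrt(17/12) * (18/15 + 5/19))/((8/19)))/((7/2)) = 139 * sqrt(51)/840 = 1.18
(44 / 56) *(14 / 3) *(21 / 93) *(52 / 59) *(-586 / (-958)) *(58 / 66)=3092908 / 7884819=0.39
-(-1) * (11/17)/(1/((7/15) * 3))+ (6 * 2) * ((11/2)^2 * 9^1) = 277772/85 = 3267.91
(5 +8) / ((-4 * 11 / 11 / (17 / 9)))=-221 / 36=-6.14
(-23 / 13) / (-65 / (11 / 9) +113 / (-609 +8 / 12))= 461725 / 13927602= 0.03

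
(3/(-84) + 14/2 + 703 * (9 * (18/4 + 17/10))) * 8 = 10985622/35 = 313874.91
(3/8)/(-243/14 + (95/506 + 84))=5313/946856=0.01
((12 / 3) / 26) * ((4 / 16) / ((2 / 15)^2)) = 225 / 104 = 2.16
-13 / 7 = -1.86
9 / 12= 3 / 4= 0.75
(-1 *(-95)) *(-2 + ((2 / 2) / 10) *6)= -133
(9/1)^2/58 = 81/58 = 1.40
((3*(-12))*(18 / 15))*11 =-2376 / 5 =-475.20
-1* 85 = -85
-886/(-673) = 886/673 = 1.32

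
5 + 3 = 8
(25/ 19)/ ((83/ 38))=0.60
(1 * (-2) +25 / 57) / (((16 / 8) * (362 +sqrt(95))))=-16109 / 7464093 +89 * sqrt(95) / 14928186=-0.00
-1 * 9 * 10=-90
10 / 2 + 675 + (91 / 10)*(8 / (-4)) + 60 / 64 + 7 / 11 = 583769 / 880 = 663.37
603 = 603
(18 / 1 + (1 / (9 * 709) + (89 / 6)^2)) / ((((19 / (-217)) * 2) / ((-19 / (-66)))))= -1318367225 / 3369168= -391.30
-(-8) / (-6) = -4 / 3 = -1.33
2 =2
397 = 397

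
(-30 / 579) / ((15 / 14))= -28 / 579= -0.05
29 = 29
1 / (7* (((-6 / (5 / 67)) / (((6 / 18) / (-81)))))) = 5 / 683802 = 0.00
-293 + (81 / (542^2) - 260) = -162451411 / 293764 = -553.00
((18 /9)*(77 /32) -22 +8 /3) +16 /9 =-1835 /144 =-12.74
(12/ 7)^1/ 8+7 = 101/ 14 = 7.21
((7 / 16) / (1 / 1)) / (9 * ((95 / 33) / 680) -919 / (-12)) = 3927 / 687754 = 0.01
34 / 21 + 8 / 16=89 / 42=2.12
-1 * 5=-5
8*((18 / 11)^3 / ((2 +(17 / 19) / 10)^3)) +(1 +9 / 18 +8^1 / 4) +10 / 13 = 17564619677793 / 2165324170438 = 8.11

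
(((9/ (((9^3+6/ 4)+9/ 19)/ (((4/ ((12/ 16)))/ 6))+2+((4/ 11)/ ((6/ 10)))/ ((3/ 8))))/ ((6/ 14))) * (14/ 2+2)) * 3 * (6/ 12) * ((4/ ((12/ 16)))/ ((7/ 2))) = 13001472/ 24858139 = 0.52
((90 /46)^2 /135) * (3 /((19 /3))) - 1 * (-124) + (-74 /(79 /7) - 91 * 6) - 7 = -345834194 /794029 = -435.54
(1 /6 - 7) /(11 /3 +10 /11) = -451 /302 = -1.49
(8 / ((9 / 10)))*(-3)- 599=-625.67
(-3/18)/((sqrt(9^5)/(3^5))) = -1/6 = -0.17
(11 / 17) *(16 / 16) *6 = 66 / 17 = 3.88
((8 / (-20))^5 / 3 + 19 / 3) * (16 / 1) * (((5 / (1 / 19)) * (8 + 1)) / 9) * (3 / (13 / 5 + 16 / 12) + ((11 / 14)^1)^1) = 3845584648 / 258125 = 14898.15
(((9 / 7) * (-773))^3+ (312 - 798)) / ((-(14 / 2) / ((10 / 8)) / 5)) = 8417947904775 / 9604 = 876504363.26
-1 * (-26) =26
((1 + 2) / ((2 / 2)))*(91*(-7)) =-1911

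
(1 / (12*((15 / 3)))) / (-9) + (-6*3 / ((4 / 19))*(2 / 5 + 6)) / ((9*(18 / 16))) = -5837 / 108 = -54.05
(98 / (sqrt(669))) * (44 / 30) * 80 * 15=172480 * sqrt(669) / 669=6668.46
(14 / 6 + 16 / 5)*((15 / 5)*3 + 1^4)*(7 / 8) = 581 / 12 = 48.42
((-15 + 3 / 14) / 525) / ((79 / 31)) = -2139 / 193550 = -0.01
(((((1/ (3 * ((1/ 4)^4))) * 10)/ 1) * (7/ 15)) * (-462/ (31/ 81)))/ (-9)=53413.16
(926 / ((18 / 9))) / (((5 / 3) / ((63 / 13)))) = 87507 / 65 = 1346.26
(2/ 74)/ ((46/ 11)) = 11/ 1702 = 0.01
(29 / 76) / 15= 29 / 1140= 0.03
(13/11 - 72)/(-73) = 779/803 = 0.97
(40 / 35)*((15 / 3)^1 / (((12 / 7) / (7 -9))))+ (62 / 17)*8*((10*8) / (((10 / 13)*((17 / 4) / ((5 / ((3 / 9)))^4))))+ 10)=31337527180 / 867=36144783.37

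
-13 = -13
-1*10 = -10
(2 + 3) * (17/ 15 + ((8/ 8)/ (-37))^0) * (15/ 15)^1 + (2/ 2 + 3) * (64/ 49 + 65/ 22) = 44806/ 1617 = 27.71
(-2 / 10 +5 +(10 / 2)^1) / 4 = 49 / 20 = 2.45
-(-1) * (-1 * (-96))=96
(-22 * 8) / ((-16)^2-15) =-176 / 241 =-0.73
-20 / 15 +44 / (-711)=-992 / 711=-1.40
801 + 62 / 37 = 29699 / 37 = 802.68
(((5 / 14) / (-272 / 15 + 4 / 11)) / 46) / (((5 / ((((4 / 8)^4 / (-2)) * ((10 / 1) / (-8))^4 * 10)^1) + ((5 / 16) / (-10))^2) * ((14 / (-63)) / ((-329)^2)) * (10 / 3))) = -32803650000 / 3366725441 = -9.74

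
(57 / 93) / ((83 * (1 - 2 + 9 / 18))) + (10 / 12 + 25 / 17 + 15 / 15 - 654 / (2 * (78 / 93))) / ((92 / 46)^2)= -659568395 / 6823596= -96.66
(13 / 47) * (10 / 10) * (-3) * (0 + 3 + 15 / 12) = -663 / 188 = -3.53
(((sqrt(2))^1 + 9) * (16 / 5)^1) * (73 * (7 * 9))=73584 * sqrt(2) / 5 + 662256 / 5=153263.90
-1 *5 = -5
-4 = -4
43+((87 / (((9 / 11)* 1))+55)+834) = 3115 / 3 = 1038.33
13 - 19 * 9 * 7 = -1184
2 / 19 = 0.11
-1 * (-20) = 20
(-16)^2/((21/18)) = 1536/7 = 219.43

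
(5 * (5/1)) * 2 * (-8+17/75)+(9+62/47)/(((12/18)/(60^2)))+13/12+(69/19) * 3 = 593095405/10716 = 55346.72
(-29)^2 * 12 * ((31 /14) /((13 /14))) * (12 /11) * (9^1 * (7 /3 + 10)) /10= 208359432 /715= 291411.79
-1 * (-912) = 912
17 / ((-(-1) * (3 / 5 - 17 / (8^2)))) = 5440 / 107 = 50.84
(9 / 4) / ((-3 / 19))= -57 / 4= -14.25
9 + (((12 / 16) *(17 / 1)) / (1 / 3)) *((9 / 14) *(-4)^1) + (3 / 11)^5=-201471399 / 2254714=-89.36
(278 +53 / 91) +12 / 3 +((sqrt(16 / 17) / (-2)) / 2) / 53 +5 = 26170 / 91 - sqrt(17) / 901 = 287.58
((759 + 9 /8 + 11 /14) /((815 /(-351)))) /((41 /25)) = -74782305 /374248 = -199.82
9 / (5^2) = 9 / 25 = 0.36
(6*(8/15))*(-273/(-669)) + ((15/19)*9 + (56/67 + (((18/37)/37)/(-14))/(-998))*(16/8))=68435858435766/6787429080215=10.08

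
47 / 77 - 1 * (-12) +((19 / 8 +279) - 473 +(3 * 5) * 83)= 656647 / 616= 1065.99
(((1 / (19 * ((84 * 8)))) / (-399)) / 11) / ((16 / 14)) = -1 / 64044288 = -0.00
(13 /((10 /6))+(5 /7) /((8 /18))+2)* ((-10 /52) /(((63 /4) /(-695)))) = 1109915 /11466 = 96.80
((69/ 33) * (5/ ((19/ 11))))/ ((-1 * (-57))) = 115/ 1083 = 0.11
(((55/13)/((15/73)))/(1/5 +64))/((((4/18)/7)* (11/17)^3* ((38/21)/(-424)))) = -27942343590/3197909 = -8737.69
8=8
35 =35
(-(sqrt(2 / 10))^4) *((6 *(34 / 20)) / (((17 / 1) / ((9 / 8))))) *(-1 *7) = 189 / 1000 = 0.19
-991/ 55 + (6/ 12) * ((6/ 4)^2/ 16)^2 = -8113817/ 450560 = -18.01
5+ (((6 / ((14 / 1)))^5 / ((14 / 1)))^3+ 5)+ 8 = 234491558113453563 / 13027308783283592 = 18.00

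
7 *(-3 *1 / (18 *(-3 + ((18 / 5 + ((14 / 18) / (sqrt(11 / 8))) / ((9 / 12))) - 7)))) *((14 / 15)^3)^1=16807 *sqrt(22) / 3775620 + 237699 / 1573175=0.17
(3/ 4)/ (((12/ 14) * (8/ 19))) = 133/ 64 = 2.08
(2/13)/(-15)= -0.01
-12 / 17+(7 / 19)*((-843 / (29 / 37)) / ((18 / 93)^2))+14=-1187496211 / 112404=-10564.54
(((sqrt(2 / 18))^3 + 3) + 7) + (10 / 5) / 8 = 10.29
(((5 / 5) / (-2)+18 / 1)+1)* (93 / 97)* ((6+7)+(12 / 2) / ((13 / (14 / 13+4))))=8922513 / 32786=272.14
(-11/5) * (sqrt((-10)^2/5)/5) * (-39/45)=286 * sqrt(5)/375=1.71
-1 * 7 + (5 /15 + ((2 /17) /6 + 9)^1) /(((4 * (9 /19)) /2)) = 293 /102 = 2.87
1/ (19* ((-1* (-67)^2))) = -1/ 85291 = -0.00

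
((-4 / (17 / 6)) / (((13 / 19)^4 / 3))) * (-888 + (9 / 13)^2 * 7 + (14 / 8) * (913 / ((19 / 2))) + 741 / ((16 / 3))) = 1831610315385 / 164111506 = 11160.77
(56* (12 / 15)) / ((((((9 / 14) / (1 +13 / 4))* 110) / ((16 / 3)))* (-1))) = -106624 / 7425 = -14.36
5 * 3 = 15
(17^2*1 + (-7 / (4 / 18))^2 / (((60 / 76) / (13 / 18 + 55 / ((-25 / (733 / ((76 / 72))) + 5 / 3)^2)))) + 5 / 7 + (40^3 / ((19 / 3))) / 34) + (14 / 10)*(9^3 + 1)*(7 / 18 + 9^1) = 2794691098842488341 / 75355639468200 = 37086.69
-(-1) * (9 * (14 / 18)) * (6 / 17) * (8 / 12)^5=448 / 1377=0.33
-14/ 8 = -1.75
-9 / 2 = -4.50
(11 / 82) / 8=11 / 656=0.02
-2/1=-2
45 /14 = 3.21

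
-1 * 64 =-64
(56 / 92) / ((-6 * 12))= -7 / 828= -0.01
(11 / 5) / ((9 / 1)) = 0.24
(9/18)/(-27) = -0.02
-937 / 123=-7.62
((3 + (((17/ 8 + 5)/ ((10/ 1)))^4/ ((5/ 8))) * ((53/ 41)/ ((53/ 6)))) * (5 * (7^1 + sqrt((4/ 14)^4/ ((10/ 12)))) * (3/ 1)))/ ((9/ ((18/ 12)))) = 1606068003 * sqrt(30)/ 12857600000 + 11242476021/ 209920000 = 54.24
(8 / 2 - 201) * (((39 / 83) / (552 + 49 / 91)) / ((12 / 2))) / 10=-33293 / 11923780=-0.00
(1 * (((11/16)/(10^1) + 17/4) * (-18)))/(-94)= 6219/7520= 0.83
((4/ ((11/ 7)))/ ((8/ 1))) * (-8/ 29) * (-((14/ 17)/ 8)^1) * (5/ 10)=49/ 10846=0.00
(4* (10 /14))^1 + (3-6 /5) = 163 /35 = 4.66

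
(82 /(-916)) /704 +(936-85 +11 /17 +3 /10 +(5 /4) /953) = 851.95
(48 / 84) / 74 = 2 / 259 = 0.01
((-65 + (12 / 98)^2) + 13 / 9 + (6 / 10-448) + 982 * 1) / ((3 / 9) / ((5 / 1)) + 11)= 50895617 / 1195698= 42.57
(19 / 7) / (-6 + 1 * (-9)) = -19 / 105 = -0.18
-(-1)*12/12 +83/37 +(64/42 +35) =30899/777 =39.77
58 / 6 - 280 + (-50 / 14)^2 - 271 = -77701 / 147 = -528.58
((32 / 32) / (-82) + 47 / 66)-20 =-26113 / 1353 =-19.30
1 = 1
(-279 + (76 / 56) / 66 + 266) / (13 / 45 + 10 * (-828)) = 2685 / 1712788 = 0.00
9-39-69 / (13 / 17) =-1563 / 13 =-120.23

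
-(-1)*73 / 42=73 / 42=1.74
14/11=1.27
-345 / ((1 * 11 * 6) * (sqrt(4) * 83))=-115 / 3652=-0.03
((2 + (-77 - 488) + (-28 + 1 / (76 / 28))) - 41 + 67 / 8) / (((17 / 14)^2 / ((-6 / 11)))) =13926045 / 60401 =230.56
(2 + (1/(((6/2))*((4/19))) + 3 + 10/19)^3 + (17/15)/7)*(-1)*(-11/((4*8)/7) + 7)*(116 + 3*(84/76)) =-892435701756067/12010383360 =-74305.35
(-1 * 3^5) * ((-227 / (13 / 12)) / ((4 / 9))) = 1489347 / 13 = 114565.15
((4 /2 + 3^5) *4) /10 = 98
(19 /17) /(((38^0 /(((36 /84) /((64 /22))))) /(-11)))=-6897 /3808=-1.81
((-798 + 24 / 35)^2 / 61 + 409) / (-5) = -809307361 / 373625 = -2166.10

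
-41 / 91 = -0.45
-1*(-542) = 542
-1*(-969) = 969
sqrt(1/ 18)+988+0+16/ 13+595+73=1657.47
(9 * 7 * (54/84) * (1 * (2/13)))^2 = 6561/169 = 38.82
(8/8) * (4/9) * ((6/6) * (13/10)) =26/45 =0.58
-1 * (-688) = 688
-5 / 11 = -0.45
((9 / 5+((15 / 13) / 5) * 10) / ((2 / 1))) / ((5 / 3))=801 / 650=1.23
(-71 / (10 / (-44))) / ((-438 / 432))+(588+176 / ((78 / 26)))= 370708 / 1095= 338.55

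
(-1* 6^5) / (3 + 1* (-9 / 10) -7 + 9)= -77760 / 41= -1896.59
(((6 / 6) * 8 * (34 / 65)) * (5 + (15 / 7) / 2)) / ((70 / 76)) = 87856 / 3185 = 27.58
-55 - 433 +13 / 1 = -475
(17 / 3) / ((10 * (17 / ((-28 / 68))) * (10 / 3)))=-7 / 1700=-0.00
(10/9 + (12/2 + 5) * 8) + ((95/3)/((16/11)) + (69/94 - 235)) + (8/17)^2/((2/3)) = -240683479/1955952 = -123.05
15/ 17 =0.88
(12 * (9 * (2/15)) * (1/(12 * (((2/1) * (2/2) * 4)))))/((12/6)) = 3/40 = 0.08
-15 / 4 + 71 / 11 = 119 / 44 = 2.70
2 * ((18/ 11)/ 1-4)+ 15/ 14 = -3.66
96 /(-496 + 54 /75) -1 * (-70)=69.81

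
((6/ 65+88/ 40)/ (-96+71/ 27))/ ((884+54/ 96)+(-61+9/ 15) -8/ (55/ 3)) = -708048/ 23756459467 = -0.00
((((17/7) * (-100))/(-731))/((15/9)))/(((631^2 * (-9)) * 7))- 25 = -62919392045/2516775681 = -25.00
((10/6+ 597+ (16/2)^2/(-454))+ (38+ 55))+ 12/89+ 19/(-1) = 40769282/60609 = 672.66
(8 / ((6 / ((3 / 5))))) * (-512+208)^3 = -112377856 / 5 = -22475571.20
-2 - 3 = -5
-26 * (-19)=494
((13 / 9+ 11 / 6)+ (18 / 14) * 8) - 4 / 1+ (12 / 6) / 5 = 6277 / 630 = 9.96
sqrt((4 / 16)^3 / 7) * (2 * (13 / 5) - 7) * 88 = -99 * sqrt(7) / 35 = -7.48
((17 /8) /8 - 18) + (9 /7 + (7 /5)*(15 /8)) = -6193 /448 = -13.82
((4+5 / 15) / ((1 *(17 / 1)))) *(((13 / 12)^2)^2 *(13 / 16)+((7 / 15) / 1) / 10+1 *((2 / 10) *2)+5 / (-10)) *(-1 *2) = -114919441 / 211507200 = -0.54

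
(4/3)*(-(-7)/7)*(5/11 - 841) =-12328/11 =-1120.73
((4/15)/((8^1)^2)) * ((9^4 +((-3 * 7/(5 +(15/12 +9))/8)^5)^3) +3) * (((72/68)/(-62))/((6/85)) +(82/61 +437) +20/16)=12016.29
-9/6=-3/2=-1.50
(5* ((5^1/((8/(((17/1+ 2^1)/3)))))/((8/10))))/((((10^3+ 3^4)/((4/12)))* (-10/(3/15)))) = -95/622656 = -0.00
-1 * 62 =-62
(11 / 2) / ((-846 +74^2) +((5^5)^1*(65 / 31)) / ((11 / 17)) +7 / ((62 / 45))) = 3751 / 10067375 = 0.00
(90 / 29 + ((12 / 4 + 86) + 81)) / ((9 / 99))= 55220 / 29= 1904.14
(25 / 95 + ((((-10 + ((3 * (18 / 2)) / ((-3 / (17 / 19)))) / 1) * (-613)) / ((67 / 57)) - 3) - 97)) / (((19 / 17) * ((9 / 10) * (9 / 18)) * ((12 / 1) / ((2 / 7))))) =2015825660 / 4571343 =440.97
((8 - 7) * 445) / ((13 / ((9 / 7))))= 4005 / 91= 44.01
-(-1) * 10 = 10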